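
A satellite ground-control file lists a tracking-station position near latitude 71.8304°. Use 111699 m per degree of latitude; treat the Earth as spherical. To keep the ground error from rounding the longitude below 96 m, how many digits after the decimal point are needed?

At 71.8304° one degree of longitude covers 111699 × cos 71.8304° ≈ 111699 × 0.3118 ≈ 34831.2 m.
With N decimal places the half-ulp bound is 0.5·10⁻ᴺ°, or 0.5·10⁻ᴺ × 34831.2 m on the ground.
Need 0.5 × 34831.2 × 10⁻ᴺ ≤ 96 → 10⁻ᴺ ≤ 5.512e-03, so N ≥ 2.26.
N = 2 would give 174 m (too coarse); N = 3 gives 17.4 m ≤ 96 m.

3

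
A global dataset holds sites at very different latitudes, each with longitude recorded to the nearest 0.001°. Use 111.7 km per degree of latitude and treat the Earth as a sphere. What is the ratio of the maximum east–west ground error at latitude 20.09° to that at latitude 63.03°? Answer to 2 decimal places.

Rounding to 3 decimal places leaves the longitude within ±0.0005° of the true value.
Error at 20.09° = 0.0005° × 111700 × cos 20.09° ≈ 55.85 × 0.9392 = 52.452 m.
At 63.03°: 0.0005° × 111700 × cos 63.03° = 0.0005 × 111700 × 0.4535 ≈ 25.329 m.
Ratio: 52.452 / 25.329 = cos 20.09° / cos 63.03° ≈ 2.0708.

2.07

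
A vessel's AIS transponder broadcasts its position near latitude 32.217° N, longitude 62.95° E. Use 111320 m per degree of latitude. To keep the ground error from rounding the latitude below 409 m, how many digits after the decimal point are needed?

One degree of latitude covers 111320 m.
Rounding to N decimal places gives at most 0.5 × 10⁻ᴺ degrees of error, i.e. 0.5 × 10⁻ᴺ × 111320 m.
Setting 55660 × 10⁻ᴺ ≤ 409 gives 10ᴺ ≥ 136.1, i.e. N ≥ 2.13.
So 3 decimal places suffice (55.7 m); 2 would allow up to 557 m.

3 decimal places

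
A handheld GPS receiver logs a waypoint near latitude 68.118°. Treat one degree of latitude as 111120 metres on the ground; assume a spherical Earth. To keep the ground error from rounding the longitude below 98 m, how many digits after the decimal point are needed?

At 68.118° one degree of longitude covers 111120 × cos 68.118° ≈ 111120 × 0.3727 ≈ 41414 m.
Rounding to N decimal places gives at most 0.5 × 10⁻ᴺ degrees of error, i.e. 0.5 × 10⁻ᴺ × 41414 m.
Setting 20707 × 10⁻ᴺ ≤ 98 gives 10ᴺ ≥ 211.3, i.e. N ≥ 2.32.
So 3 decimal places suffice (20.7 m); 2 would allow up to 207 m.

3 decimal places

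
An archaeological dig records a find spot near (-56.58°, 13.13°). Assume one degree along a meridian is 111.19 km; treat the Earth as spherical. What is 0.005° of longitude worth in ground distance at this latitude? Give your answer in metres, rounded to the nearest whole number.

One degree of longitude here spans 111190 × cos 56.58° = 111190 × 0.5508 ≈ 61240.4 m; 0.005° of that is 306.202 m.

306 metres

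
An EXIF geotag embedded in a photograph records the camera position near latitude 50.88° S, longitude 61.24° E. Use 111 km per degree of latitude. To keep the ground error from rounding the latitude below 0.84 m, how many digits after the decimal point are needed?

5 decimal places

One degree of latitude covers 111000 m.
Rounding to N decimal places gives at most 0.5 × 10⁻ᴺ degrees of error, i.e. 0.5 × 10⁻ᴺ × 111000 m.
Setting 55500 × 10⁻ᴺ ≤ 0.84 gives 10ᴺ ≥ 6.607e+04, i.e. N ≥ 4.82.
At 4 places the error can reach 5.55 m, but 5 places keeps it to 0.555 m.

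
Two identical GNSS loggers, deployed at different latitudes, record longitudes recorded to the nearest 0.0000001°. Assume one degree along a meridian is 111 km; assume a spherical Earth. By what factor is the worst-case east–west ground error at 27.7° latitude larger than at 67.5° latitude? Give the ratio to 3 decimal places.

Rounding to 7 decimal places leaves the longitude within ±5e-08° of the true value.
At 27.7°: 5e-08° × 111000 × cos 27.7° = 5e-08 × 111000 × 0.8854 ≈ 0.0049139 m.
Error at 67.5° = 5e-08° × 111000 × cos 67.5° ≈ 0.00555 × 0.3827 = 0.0021239 m.
The ratio reduces to cos 27.7° / cos 67.5° = 0.8854/0.3827 ≈ 2.3136.

2.314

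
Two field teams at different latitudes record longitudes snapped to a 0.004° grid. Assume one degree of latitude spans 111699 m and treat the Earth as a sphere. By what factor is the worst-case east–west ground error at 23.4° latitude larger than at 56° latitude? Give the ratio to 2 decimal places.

1.64

With a 0.004° grid the true value lies within half a step, ±0.004°/2 = ±0.002°, of the stored one.
At 23.4°: 0.002° × 111699 × cos 23.4° = 0.002 × 111699 × 0.9178 ≈ 205.02 m.
At 56°: 0.002° × 111699 × cos 56° = 0.002 × 111699 × 0.5592 ≈ 124.92 m.
The ratio reduces to cos 23.4° / cos 56° = 0.9178/0.5592 ≈ 1.6412.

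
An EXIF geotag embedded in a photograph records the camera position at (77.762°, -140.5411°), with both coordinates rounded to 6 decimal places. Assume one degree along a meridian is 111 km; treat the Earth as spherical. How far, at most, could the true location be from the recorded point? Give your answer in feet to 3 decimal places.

0.186 feet

Rounding to 6 decimal places leaves each coordinate within ±5e-07° of the true value.
N–S: 5e-07° × 111000 m/° = 0.0555 m.
Longitude error → 5e-07 × 111000 × cos 77.762° = 5e-07 × 111000 × 0.2120 ≈ 0.0117645 m.
Combining orthogonally: (0.0555² + 0.0117645²)^½ ≈ 0.0567332 m.
Converting: 0.0567332 m × 3.2808 ft/m ≈ 0.18613 ft.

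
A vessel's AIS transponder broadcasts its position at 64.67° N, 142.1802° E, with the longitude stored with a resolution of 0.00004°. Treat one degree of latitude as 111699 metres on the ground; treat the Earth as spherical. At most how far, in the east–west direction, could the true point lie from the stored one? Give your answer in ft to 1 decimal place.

With a 0.00004° grid the true value lies within half a step, ±0.00004°/2 = ±2e-05°, of the stored one.
At latitude 64.67° a degree of longitude spans 111699 m × cos 64.67° = 111699 × 0.4278 ≈ 47788.3 m.
Maximum E–W displacement: 2e-05 × 47788.3 = 0.955766 m.
In feet: 0.955766 m ÷ 0.3048 ≈ 3.1357 ft.

3.1 ft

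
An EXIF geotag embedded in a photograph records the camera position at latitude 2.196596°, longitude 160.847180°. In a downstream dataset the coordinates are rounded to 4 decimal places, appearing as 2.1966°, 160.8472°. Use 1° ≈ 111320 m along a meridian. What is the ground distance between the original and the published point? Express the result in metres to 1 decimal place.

Δlat = 2.196596 − 2.1966 = -0.000004°; Δlon = 160.847180 − 160.8472 = -0.000020°.
North–south shift: -0.000004 × 111320 = -0.44528 m.
East–west at this latitude: -0.000020° × 111320 × cos 2.1966° ≈ -0.000020 × 111238 = -2.22476 m.
Combined displacement = (0.44528² + 2.22476²)^½ ≈ 2.26889 m.

2.3 metres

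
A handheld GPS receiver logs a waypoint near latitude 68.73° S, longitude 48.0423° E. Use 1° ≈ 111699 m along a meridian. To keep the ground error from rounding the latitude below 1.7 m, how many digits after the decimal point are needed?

One degree of latitude covers 111699 m.
N decimal places → at most half a unit in the last place, 0.5 × 10⁻ᴺ° = 111699/2 × 10⁻ᴺ m.
Need 0.5 × 111699 × 10⁻ᴺ ≤ 1.7 → 10⁻ᴺ ≤ 3.044e-05, so N ≥ 4.52.
At 4 places the error can reach 5.58 m, but 5 places keeps it to 0.558 m.

5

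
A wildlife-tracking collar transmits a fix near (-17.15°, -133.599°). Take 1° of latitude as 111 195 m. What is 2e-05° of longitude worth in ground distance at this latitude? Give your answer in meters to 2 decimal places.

2.13 meters

At 17.15° a degree of longitude is 111195 × cos 17.15° ≈ 106251 m, so 2e-05° corresponds to 2.12502 m.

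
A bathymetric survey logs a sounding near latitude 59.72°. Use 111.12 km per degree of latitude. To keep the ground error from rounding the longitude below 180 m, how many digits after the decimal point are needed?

3

At 59.72° one degree of longitude covers 111120 × cos 59.72° ≈ 111120 × 0.5042 ≈ 56029.6 m.
N decimal places → at most half a unit in the last place, 0.5 × 10⁻ᴺ° = 56029.6/2 × 10⁻ᴺ m.
Setting 28014.8 × 10⁻ᴺ ≤ 180 gives 10ᴺ ≥ 155.6, i.e. N ≥ 2.19.
N = 2 would give 280 m (too coarse); N = 3 gives 28 m ≤ 180 m.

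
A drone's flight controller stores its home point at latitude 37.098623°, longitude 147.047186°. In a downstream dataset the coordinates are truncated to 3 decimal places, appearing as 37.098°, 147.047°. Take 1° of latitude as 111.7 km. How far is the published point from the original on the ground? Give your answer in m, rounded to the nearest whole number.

The latitude changed by +0.000623° and the longitude by +0.000186°.
North–south shift: 0.000623 × 111700 = 69.5891 m.
East–west at this latitude: 0.000186° × 111700 × cos 37.098° ≈ 0.000186 × 89092.5 = 16.5712 m.
Combined displacement = (69.5891² + 16.5712²)^½ ≈ 71.5349 m.

72 m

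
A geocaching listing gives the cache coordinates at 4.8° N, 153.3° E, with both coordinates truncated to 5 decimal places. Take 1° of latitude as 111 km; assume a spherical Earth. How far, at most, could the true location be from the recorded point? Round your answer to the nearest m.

Truncating at 5 decimal places can drop up to a full unit in the last place, so each coordinate may be off by as much as 1e-05°.
Latitude error → 1e-05 × 111000 = 1.11 m along the meridian.
East–west component at 4.8°: 1e-05° × 111000 × cos 4.8° ≈ 1e-05 × 110611 ≈ 1.10611 m.
Worst case both components are at the extreme and orthogonal: √(1.11² + 1.10611²) ≈ 1.56703 m.

2 m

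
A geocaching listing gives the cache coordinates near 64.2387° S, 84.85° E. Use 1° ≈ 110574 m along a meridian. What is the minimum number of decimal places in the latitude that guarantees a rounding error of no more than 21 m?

4 decimal places

One degree of latitude covers 110574 m.
With N decimal places the half-ulp bound is 0.5·10⁻ᴺ°, or 0.5·10⁻ᴺ × 110574 m on the ground.
Setting 55287 × 10⁻ᴺ ≤ 21 gives 10ᴺ ≥ 2633, i.e. N ≥ 3.42.
So 4 decimal places suffice (5.53 m); 3 would allow up to 55.3 m.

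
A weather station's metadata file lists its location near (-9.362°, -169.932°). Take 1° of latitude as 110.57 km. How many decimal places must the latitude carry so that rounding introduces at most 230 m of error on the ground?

3 decimal places

One degree of latitude covers 110570 m.
N decimal places → at most half a unit in the last place, 0.5 × 10⁻ᴺ° = 110570/2 × 10⁻ᴺ m.
Setting 55285 × 10⁻ᴺ ≤ 230 gives 10ᴺ ≥ 240.4, i.e. N ≥ 2.38.
So 3 decimal places suffice (55.3 m); 2 would allow up to 553 m.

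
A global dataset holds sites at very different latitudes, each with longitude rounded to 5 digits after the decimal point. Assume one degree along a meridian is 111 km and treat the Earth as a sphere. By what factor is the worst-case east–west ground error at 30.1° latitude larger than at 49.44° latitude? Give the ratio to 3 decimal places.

1.331

Rounding to 5 decimal places leaves the longitude within ±5e-06° of the true value.
Error at 30.1° = 5e-06° × 111000 × cos 30.1° ≈ 0.555 × 0.8652 = 0.48016 m.
At 49.44°: 5e-06° × 111000 × cos 49.44° = 5e-06 × 111000 × 0.6502 ≈ 0.36089 m.
Ratio: 0.48016 / 0.36089 = cos 30.1° / cos 49.44° ≈ 1.3305.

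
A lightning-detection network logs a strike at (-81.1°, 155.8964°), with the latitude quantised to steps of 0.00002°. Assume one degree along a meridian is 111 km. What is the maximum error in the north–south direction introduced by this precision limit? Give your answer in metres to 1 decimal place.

1.1 metres

With a 0.00002° grid the true value lies within half a step, ±0.00002°/2 = ±1e-05°, of the stored one.
Along the meridian that is 1e-05° × 111000 m/° = 1.11 m.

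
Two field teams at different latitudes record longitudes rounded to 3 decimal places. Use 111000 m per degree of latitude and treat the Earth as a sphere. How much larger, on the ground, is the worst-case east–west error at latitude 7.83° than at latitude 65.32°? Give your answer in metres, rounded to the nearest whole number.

Rounding to 3 decimal places leaves the longitude within ±0.0005° of the true value.
Error at 7.83° = 0.0005° × 111000 × cos 7.83° ≈ 55.5 × 0.9907 = 54.983 m.
At 65.32°: 0.0005° × 111000 × cos 65.32° = 0.0005 × 111000 × 0.4175 ≈ 23.174 m.
So the lower-latitude error exceeds the higher by 54.983 − 23.174 = 31.809 m.

32 metres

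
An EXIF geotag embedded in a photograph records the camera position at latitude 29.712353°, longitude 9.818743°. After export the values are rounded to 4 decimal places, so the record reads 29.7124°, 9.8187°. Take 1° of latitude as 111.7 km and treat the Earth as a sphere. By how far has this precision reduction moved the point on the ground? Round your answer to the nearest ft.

The latitude changed by -0.000047° and the longitude by +0.000043°.
North–south shift: -0.000047 × 111700 = -5.2499 m.
E–W at 29.7124°: 0.000043° × 111700 × cos 29.7124° = 0.000043 × 111700 × 0.8685 ≈ 4.17161 m.
Distance: √(5.2499² + 4.17161²) ≈ 6.7055 m.
In feet: 6.7055 m ÷ 0.3048 ≈ 22 ft.

22 ft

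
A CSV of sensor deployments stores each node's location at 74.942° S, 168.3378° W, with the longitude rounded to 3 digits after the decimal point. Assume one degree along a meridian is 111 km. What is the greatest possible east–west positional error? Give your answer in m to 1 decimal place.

Rounding to 3 decimal places leaves the longitude within ±0.0005° of the true value.
One degree of longitude at 74.942° is 111000 × cos 74.942° ≈ 111000 × 0.2598 = 28837.4 m.
East–west error: 0.0005° × 28837.4 m/° ≈ 14.4187 m.

14.4 m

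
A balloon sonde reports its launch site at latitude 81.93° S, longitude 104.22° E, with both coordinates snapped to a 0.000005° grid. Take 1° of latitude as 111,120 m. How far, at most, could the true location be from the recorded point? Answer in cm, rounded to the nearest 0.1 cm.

With a 0.000005° grid the true value lies within half a step, ±0.000005°/2 = ±2.5e-06°, of the stored one.
N–S: 2.5e-06° × 111120 m/° = 0.2778 m.
East–west component at 81.93°: 2.5e-06° × 111120 × cos 81.93° ≈ 2.5e-06 × 15599.3 ≈ 0.0389984 m.
The two errors are perpendicular, so the maximum displacement is √(0.2778² + 0.0389984²) ≈ 0.280524 m.
That is 0.280524 m = 28.052 cm.

28.1 cm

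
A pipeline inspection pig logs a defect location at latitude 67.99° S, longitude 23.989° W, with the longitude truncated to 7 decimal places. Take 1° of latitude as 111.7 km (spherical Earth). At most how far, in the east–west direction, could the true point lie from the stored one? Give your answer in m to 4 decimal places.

0.0042 m

Truncating at 7 decimal places can drop up to a full unit in the last place, so the longitude may be off by as much as 1e-07°.
Parallels shrink by cos φ, so at 67.99° a degree of longitude is 111700 × 0.3748 ≈ 41861.6 m.
East–west error: 1e-07° × 41861.6 m/° ≈ 0.00418616 m.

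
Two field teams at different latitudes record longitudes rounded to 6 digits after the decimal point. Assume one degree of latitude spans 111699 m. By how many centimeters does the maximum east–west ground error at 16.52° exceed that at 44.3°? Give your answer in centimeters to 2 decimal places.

Rounding to 6 decimal places leaves the longitude within ±5e-07° of the true value.
At 16.52°: 5e-07° × 111699 × cos 16.52° = 5e-07 × 111699 × 0.9587 ≈ 0.053544 m.
Error at 44.3° = 5e-07° × 111699 × cos 44.3° ≈ 0.055849 × 0.7157 = 0.039971 m.
Difference: 0.053544 − 0.039971 = 0.013573 m.
That is 0.013573 m = 1.3573 cm.

1.36 centimeters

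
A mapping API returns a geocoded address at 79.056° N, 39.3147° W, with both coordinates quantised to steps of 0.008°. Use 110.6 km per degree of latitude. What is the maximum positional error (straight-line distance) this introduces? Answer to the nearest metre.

450 metres

With a 0.008° grid the true value lies within half a step, ±0.008°/2 = ±0.004°, of the stored one.
N–S: 0.004° × 110600 m/° = 442.4 m.
Longitude error → 0.004 × 110600 × cos 79.056° = 0.004 × 110600 × 0.1898 ≈ 83.9894 m.
Combining orthogonally: (442.4² + 83.9894²)^½ ≈ 450.302 m.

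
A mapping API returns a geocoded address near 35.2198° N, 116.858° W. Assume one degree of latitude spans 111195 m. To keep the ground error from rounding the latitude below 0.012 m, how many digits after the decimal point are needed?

7

One degree of latitude covers 111195 m.
N decimal places → at most half a unit in the last place, 0.5 × 10⁻ᴺ° = 111195/2 × 10⁻ᴺ m.
Need 0.5 × 111195 × 10⁻ᴺ ≤ 0.012 → 10⁻ᴺ ≤ 2.158e-07, so N ≥ 6.67.
N = 6 would give 0.0556 m (too coarse); N = 7 gives 0.00556 m ≤ 0.012 m.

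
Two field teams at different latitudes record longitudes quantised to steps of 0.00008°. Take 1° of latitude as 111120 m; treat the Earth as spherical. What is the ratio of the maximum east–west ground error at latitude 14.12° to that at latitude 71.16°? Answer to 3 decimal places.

With a 0.00008° grid the true value lies within half a step, ±0.00008°/2 = ±4e-05°, of the stored one.
At 14.12°: 4e-05° × 111120 × cos 14.12° = 4e-05 × 111120 × 0.9698 ≈ 4.3105 m.
Error at 71.16° = 4e-05° × 111120 × cos 71.16° ≈ 4.4448 × 0.3229 = 1.4353 m.
The ratio reduces to cos 14.12° / cos 71.16° = 0.9698/0.3229 ≈ 3.0031.

3.003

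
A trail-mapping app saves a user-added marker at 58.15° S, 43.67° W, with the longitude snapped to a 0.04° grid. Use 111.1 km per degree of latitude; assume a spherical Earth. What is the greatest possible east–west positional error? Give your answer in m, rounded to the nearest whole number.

With a 0.04° grid the true value lies within half a step, ±0.04°/2 = ±0.02°, of the stored one.
One degree of longitude at 58.15° is 111100 × cos 58.15° ≈ 111100 × 0.5277 = 58627.2 m.
So at most 0.02° × 58627.2 ≈ 1172.54 m east–west.

1173 m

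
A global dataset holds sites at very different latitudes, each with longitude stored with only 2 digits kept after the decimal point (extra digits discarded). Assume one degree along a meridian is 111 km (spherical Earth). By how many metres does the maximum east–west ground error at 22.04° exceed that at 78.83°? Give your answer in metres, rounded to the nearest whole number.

814 metres

Truncating at 2 decimal places can drop up to a full unit in the last place, so the longitude may be off by as much as 0.01°.
Error at 22.04° = 0.01° × 111000 × cos 22.04° ≈ 1110 × 0.9269 = 1028.9 m.
At 78.83°: 0.01° × 111000 × cos 78.83° = 0.01 × 111000 × 0.1937 ≈ 215.03 m.
So the lower-latitude error exceeds the higher by 1028.9 − 215.03 = 813.85 m.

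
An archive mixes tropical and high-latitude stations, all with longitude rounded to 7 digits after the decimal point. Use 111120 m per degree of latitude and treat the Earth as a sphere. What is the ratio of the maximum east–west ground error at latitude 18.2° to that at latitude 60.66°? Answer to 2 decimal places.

Rounding to 7 decimal places leaves the longitude within ±5e-08° of the true value.
At 18.2°: 5e-08° × 111120 × cos 18.2° = 5e-08 × 111120 × 0.9500 ≈ 0.005278 m.
At 60.66°: 5e-08° × 111120 × cos 60.66° = 5e-08 × 111120 × 0.4900 ≈ 0.0027224 m.
Ratio: 0.005278 / 0.0027224 = cos 18.2° / cos 60.66° ≈ 1.9388.

1.94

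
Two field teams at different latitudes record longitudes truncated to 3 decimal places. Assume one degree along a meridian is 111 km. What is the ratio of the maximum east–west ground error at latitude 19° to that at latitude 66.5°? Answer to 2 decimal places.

Truncating at 3 decimal places can drop up to a full unit in the last place, so the longitude may be off by as much as 0.001°.
Error at 19° = 0.001° × 111000 × cos 19° ≈ 111 × 0.9455 = 104.95 m.
Error at 66.5° = 0.001° × 111000 × cos 66.5° ≈ 111 × 0.3987 = 44.261 m.
The ratio reduces to cos 19° / cos 66.5° = 0.9455/0.3987 ≈ 2.3712.

2.37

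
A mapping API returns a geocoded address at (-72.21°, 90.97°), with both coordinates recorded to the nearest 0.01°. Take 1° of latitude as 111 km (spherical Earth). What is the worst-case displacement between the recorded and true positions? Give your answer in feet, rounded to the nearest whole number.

1904 feet

Rounding to 2 decimal places leaves each coordinate within ±0.005° of the true value.
Latitude error → 0.005 × 111000 = 555 m along the meridian.
East–west component at 72.21°: 0.005° × 111000 × cos 72.21° ≈ 0.005 × 33913.7 ≈ 169.569 m.
Combining orthogonally: (555² + 169.569²)^½ ≈ 580.326 m.
In feet: 580.326 m ÷ 0.3048 ≈ 1904 ft.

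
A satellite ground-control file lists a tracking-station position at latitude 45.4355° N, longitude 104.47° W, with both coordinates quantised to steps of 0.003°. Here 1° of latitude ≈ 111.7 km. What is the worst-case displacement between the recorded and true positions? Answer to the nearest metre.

With a 0.003° grid the true value lies within half a step, ±0.003°/2 = ±0.0015°, of the stored one.
North–south component: 0.0015° × 111700 = 167.55 m.
Longitude error → 0.0015 × 111700 × cos 45.4355° = 0.0015 × 111700 × 0.7017 ≈ 117.572 m.
Worst case both components are at the extreme and orthogonal: √(167.55² + 117.572²) ≈ 204.685 m.

205 metres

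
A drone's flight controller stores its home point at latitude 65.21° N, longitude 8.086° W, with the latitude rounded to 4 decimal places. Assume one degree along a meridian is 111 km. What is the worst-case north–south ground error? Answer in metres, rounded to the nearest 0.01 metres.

Rounding to 4 decimal places leaves the latitude within ±5e-05° of the true value.
North–south distance: 5e-05° × 111000 m/° = 5.55 m.

5.55 metres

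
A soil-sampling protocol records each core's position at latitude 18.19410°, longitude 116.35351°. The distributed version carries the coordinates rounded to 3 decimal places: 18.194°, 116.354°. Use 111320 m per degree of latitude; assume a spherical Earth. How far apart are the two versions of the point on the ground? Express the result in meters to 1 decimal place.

Δlat = 18.19410 − 18.194 = +0.00010°; Δlon = 116.35351 − 116.354 = -0.00049°.
North–south shift: 0.00010 × 111320 = 11.132 m.
East–west at this latitude: -0.00049° × 111320 × cos 18.194° ≈ -0.00049 × 105755 = -51.8197 m.
Hypotenuse of the two orthogonal shifts: √(11.132² + 51.8197²) = 53.0019 m.

53.0 meters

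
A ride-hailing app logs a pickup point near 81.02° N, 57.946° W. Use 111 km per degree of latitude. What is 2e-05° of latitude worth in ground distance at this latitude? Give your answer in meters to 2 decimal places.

2.22 meters

Along a meridian 2e-05° is 2e-05 × 111000 = 2.22 m.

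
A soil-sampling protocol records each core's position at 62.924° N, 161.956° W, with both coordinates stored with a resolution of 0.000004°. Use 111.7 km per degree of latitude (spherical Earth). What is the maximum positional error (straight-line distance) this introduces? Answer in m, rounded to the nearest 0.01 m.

With a 0.000004° grid the true value lies within half a step, ±0.000004°/2 = ±2e-06°, of the stored one.
Latitude error → 2e-06 × 111700 = 0.2234 m along the meridian.
East–west component at 62.924°: 2e-06° × 111700 × cos 62.924° ≈ 2e-06 × 50842.7 ≈ 0.101685 m.
The two errors are perpendicular, so the maximum displacement is √(0.2234² + 0.101685²) ≈ 0.245454 m.

0.25 m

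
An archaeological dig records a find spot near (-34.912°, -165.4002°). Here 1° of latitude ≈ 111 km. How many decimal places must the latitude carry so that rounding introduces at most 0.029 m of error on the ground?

One degree of latitude covers 111000 m.
Rounding to N decimal places gives at most 0.5 × 10⁻ᴺ degrees of error, i.e. 0.5 × 10⁻ᴺ × 111000 m.
Need 0.5 × 111000 × 10⁻ᴺ ≤ 0.029 → 10⁻ᴺ ≤ 5.225e-07, so N ≥ 6.28.
So 7 decimal places suffice (0.00555 m); 6 would allow up to 0.0555 m.

7 decimal places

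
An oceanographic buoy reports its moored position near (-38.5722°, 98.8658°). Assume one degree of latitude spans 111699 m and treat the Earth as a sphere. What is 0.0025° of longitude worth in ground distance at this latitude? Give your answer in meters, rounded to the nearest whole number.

0.0025° of longitude at 38.5722° is 0.0025 × 111699 × cos 38.5722° ≈ 0.0025 × 87328.9 = 218.322 m.

218 meters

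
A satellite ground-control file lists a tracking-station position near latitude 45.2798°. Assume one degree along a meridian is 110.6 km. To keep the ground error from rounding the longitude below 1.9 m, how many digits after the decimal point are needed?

At 45.2798° one degree of longitude covers 110600 × cos 45.2798° ≈ 110600 × 0.7036 ≈ 77823.2 m.
Rounding to N decimal places gives at most 0.5 × 10⁻ᴺ degrees of error, i.e. 0.5 × 10⁻ᴺ × 77823.2 m.
Setting 38911.6 × 10⁻ᴺ ≤ 1.9 gives 10ᴺ ≥ 2.048e+04, i.e. N ≥ 4.31.
N = 4 would give 3.89 m (too coarse); N = 5 gives 0.389 m ≤ 1.9 m.

5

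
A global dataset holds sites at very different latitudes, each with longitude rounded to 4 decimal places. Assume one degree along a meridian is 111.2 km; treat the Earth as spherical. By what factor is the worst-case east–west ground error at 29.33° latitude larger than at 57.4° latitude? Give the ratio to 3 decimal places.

1.618

Rounding to 4 decimal places leaves the longitude within ±5e-05° of the true value.
At 29.33°: 5e-05° × 111200 × cos 29.33° = 5e-05 × 111200 × 0.8718 ≈ 4.8473 m.
At 57.4°: 5e-05° × 111200 × cos 57.4° = 5e-05 × 111200 × 0.5388 ≈ 2.9956 m.
Ratio: 4.8473 / 2.9956 = cos 29.33° / cos 57.4° ≈ 1.6182.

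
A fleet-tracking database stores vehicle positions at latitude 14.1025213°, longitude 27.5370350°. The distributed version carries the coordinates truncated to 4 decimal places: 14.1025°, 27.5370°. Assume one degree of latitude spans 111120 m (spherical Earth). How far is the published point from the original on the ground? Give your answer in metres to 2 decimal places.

Δlat = 14.1025213 − 14.1025 = +0.0000213°; Δlon = 27.5370350 − 27.5370 = +0.0000350°.
N–S: 0.0000213° × 111120 m/° = 2.36686 m.
E–W at 14.1025°: 0.0000350° × 111120 × cos 14.1025° = 0.0000350 × 111120 × 0.9699 ≈ 3.77198 m.
Distance: √(2.36686² + 3.77198²) ≈ 4.45308 m.

4.45 metres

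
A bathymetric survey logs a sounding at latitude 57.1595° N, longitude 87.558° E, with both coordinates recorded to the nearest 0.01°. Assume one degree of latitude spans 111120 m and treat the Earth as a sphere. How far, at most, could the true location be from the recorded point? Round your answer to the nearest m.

632 m

Rounding to 2 decimal places leaves each coordinate within ±0.005° of the true value.
Latitude error → 0.005 × 111120 = 555.6 m along the meridian.
Longitude error → 0.005 × 111120 × cos 57.1595° = 0.005 × 111120 × 0.5423 ≈ 301.303 m.
Combining orthogonally: (555.6² + 301.303²)^½ ≈ 632.04 m.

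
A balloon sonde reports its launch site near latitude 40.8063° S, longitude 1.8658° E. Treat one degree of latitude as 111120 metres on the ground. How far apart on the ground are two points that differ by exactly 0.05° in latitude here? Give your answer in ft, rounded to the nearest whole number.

18228 ft

0.05° × 111120 m/° = 5556 m.
Converting: 5556 m × 3.2808 ft/m ≈ 18228 ft.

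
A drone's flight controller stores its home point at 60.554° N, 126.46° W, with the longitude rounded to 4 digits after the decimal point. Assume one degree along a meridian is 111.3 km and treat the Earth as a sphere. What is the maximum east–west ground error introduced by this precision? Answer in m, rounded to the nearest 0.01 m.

2.74 m

Rounding to 4 decimal places leaves the longitude within ±5e-05° of the true value.
Parallels shrink by cos φ, so at 60.554° a degree of longitude is 111300 × 0.4916 ≈ 54715.4 m.
So at most 5e-05° × 54715.4 ≈ 2.73577 m east–west.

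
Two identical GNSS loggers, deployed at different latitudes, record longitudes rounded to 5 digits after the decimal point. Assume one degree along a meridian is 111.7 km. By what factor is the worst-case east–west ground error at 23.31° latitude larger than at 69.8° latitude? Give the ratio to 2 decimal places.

Rounding to 5 decimal places leaves the longitude within ±5e-06° of the true value.
Error at 23.31° = 5e-06° × 111700 × cos 23.31° ≈ 0.5585 × 0.9184 = 0.51291 m.
Error at 69.8° = 5e-06° × 111700 × cos 69.8° ≈ 0.5585 × 0.3453 = 0.19285 m.
The ratio reduces to cos 23.31° / cos 69.8° = 0.9184/0.3453 ≈ 2.6597.

2.66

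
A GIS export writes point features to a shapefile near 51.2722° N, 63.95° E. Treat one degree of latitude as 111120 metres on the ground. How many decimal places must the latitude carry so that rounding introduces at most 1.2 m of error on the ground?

One degree of latitude covers 111120 m.
N decimal places → at most half a unit in the last place, 0.5 × 10⁻ᴺ° = 111120/2 × 10⁻ᴺ m.
Need 0.5 × 111120 × 10⁻ᴺ ≤ 1.2 → 10⁻ᴺ ≤ 2.160e-05, so N ≥ 4.67.
At 4 places the error can reach 5.56 m, but 5 places keeps it to 0.556 m.

5 decimal places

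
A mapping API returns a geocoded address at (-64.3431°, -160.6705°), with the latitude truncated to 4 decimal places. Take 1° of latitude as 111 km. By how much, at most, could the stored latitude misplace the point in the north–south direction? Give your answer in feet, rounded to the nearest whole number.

Truncating at 4 decimal places can drop up to a full unit in the last place, so the latitude may be off by as much as 0.0001°.
North–south distance: 0.0001° × 111000 m/° = 11.1 m.
In feet: 11.1 m ÷ 0.3048 ≈ 36.417 ft.

36 feet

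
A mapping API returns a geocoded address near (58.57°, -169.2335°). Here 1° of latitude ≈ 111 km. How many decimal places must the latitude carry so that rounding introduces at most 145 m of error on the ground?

One degree of latitude covers 111000 m.
Rounding to N decimal places gives at most 0.5 × 10⁻ᴺ degrees of error, i.e. 0.5 × 10⁻ᴺ × 111000 m.
Setting 55500 × 10⁻ᴺ ≤ 145 gives 10ᴺ ≥ 382.8, i.e. N ≥ 2.58.
N = 2 would give 555 m (too coarse); N = 3 gives 55.5 m ≤ 145 m.

3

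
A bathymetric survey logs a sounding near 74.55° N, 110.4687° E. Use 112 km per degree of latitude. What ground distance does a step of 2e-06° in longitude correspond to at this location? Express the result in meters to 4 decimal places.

One degree of longitude here spans 112000 × cos 74.55° = 112000 × 0.2664 ≈ 29836.5 m; 2e-06° of that is 0.059673 m.

0.0597 meters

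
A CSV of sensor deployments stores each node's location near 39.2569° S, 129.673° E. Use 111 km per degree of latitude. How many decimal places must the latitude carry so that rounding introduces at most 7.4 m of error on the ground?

4

One degree of latitude covers 111000 m.
With N decimal places the half-ulp bound is 0.5·10⁻ᴺ°, or 0.5·10⁻ᴺ × 111000 m on the ground.
Need 0.5 × 111000 × 10⁻ᴺ ≤ 7.4 → 10⁻ᴺ ≤ 1.333e-04, so N ≥ 3.88.
At 3 places the error can reach 55.5 m, but 4 places keeps it to 5.55 m.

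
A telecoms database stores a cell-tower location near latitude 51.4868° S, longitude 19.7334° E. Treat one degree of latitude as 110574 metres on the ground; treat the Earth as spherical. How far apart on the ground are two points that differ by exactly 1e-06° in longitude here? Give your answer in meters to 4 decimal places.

1e-06° of longitude at 51.4868° is 1e-06 × 110574 × cos 51.4868° ≈ 1e-06 × 68853.9 = 0.0688539 m.

0.0689 meters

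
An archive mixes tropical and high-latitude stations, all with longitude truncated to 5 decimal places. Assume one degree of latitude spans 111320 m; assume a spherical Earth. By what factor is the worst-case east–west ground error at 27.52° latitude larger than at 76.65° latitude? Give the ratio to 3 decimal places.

Truncating at 5 decimal places can drop up to a full unit in the last place, so the longitude may be off by as much as 1e-05°.
At 27.52°: 1e-05° × 111320 × cos 27.52° = 1e-05 × 111320 × 0.8868 ≈ 0.98724 m.
Error at 76.65° = 1e-05° × 111320 × cos 76.65° ≈ 1.1132 × 0.2309 = 0.25704 m.
The ratio reduces to cos 27.52° / cos 76.65° = 0.8868/0.2309 ≈ 3.8409.

3.841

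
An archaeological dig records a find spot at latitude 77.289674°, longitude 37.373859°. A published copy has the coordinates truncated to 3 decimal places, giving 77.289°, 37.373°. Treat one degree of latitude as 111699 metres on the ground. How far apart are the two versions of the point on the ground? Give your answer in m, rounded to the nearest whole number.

78 m

The latitude changed by +0.000674° and the longitude by +0.000859°.
North–south shift: 0.000674 × 111699 = 75.2851 m.
E–W at 77.289°: 0.000859° × 111699 × cos 77.289° = 0.000859 × 111699 × 0.2200 ≈ 21.1121 m.
Distance: √(75.2851² + 21.1121²) ≈ 78.1893 m.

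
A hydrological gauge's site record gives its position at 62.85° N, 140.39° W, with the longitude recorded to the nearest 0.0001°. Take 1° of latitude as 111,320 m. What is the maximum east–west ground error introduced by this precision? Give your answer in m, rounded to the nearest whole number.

Rounding to 4 decimal places leaves the longitude within ±5e-05° of the true value.
Parallels shrink by cos φ, so at 62.85° a degree of longitude is 111320 × 0.4563 ≈ 50797.7 m.
Maximum E–W displacement: 5e-05 × 50797.7 = 2.53989 m.

3 m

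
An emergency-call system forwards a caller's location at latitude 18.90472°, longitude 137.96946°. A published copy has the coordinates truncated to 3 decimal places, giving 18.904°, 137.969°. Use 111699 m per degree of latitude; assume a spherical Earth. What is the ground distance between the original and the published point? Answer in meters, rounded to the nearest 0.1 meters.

94.0 meters

Δlat = 18.90472 − 18.904 = +0.00072°; Δlon = 137.96946 − 137.969 = +0.00046°.
N–S: 0.00072° × 111699 m/° = 80.4233 m.
East–west at this latitude: 0.00046° × 111699 × cos 18.904° ≈ 0.00046 × 105674 = 48.6102 m.
Combined displacement = (80.4233² + 48.6102²)^½ ≈ 93.9726 m.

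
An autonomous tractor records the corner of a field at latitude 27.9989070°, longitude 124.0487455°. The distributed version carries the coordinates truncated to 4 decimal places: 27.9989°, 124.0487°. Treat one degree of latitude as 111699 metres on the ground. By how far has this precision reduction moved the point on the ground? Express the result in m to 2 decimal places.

4.56 m

The latitude changed by +0.0000070° and the longitude by +0.0000455°.
North–south shift: 0.0000070 × 111699 = 0.781893 m.
East–west at this latitude: 0.0000455° × 111699 × cos 27.9989° ≈ 0.0000455 × 98625.4 = 4.48745 m.
Combined displacement = (0.781893² + 4.48745²)^½ ≈ 4.55506 m.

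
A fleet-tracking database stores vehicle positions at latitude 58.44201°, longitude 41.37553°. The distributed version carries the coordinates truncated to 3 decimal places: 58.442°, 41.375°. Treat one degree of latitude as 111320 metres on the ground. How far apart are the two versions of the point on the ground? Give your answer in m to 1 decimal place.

30.9 m

The latitude changed by +0.00001° and the longitude by +0.00053°.
N–S: 0.00001° × 111320 m/° = 1.1132 m.
E–W at 58.442°: 0.00053° × 111320 × cos 58.442° = 0.00053 × 111320 × 0.5234 ≈ 30.8781 m.
Distance: √(1.1132² + 30.8781²) ≈ 30.8982 m.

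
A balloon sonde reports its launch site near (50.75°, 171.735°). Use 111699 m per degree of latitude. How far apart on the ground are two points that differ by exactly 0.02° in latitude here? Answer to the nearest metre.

Along a meridian 0.02° is 0.02 × 111699 = 2233.98 m.

2234 metres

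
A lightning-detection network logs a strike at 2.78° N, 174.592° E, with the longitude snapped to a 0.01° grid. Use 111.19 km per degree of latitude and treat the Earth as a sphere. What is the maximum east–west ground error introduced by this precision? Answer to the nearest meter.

555 meters

With a 0.01° grid the true value lies within half a step, ±0.01°/2 = ±0.005°, of the stored one.
At latitude 2.78° a degree of longitude spans 111190 m × cos 2.78° = 111190 × 0.9988 ≈ 111059 m.
Maximum E–W displacement: 0.005 × 111059 = 555.296 m.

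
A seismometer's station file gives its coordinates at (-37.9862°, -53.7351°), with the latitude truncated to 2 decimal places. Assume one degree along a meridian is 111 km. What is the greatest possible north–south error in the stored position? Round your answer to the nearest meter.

Truncating at 2 decimal places can drop up to a full unit in the last place, so the latitude may be off by as much as 0.01°.
North–south distance: 0.01° × 111000 m/° = 1110 m.

1110 meters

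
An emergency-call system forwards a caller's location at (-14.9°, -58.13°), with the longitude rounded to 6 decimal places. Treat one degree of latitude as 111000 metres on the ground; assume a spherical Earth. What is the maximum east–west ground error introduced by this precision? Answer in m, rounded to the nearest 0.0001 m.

Rounding to 6 decimal places leaves the longitude within ±5e-07° of the true value.
One degree of longitude at 14.9° is 111000 × cos 14.9° ≈ 111000 × 0.9664 = 107268 m.
So at most 5e-07° × 107268 ≈ 0.0536339 m east–west.

0.0536 m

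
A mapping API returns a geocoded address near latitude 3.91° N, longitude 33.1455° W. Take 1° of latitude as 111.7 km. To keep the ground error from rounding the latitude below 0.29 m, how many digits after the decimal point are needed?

6

One degree of latitude covers 111700 m.
N decimal places → at most half a unit in the last place, 0.5 × 10⁻ᴺ° = 111700/2 × 10⁻ᴺ m.
Setting 55850 × 10⁻ᴺ ≤ 0.29 gives 10ᴺ ≥ 1.926e+05, i.e. N ≥ 5.28.
At 5 places the error can reach 0.558 m, but 6 places keeps it to 0.0558 m.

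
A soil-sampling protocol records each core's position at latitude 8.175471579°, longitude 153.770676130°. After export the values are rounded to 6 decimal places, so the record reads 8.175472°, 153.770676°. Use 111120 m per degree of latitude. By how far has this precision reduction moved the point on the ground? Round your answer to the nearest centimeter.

5 centimeters

The latitude changed by -0.000000421° and the longitude by +0.000000130°.
N–S: -0.000000421° × 111120 m/° = -0.0467815 m.
East–west at this latitude: 0.000000130° × 111120 × cos 8.17547° ≈ 0.000000130 × 109991 = 0.0142988 m.
Hypotenuse of the two orthogonal shifts: √(0.0467815² + 0.0142988²) = 0.048918 m.
That is 0.048918 m = 4.8918 cm.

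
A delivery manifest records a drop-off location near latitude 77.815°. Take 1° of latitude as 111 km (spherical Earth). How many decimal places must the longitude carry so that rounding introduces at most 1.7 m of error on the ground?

4

At 77.815° one degree of longitude covers 111000 × cos 77.815° ≈ 111000 × 0.2111 ≈ 23428.6 m.
With N decimal places the half-ulp bound is 0.5·10⁻ᴺ°, or 0.5·10⁻ᴺ × 23428.6 m on the ground.
Setting 11714.3 × 10⁻ᴺ ≤ 1.7 gives 10ᴺ ≥ 6891, i.e. N ≥ 3.84.
N = 3 would give 11.7 m (too coarse); N = 4 gives 1.17 m ≤ 1.7 m.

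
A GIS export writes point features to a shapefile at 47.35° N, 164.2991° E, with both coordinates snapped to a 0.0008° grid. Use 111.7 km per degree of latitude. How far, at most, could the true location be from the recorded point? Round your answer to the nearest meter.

With a 0.0008° grid the true value lies within half a step, ±0.0008°/2 = ±0.0004°, of the stored one.
Latitude error → 0.0004 × 111700 = 44.68 m along the meridian.
Longitude error → 0.0004 × 111700 × cos 47.35° = 0.0004 × 111700 × 0.6775 ≈ 30.2715 m.
Worst case both components are at the extreme and orthogonal: √(44.68² + 30.2715²) ≈ 53.9691 m.

54 meters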